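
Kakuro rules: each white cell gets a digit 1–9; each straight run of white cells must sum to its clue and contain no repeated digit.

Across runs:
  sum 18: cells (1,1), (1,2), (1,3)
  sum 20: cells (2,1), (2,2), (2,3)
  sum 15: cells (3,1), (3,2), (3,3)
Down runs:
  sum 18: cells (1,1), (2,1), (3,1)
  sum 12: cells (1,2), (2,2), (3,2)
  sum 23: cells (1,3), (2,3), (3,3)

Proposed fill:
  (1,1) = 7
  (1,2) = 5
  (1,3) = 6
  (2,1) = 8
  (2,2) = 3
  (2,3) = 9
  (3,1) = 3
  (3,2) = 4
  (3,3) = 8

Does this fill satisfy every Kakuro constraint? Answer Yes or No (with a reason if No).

Across: 7+5+6=18; 8+3+9=20; 3+4+8=15. Down: 7+8+3=18; 5+3+4=12; 6+9+8=23. No digit repeats within any run.

Yes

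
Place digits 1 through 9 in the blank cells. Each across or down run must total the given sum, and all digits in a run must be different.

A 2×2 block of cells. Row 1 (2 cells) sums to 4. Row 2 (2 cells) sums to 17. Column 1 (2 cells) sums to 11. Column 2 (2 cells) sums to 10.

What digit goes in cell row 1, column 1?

3

4 in 2 cells must be {1,3}; 17 in 2 cells must be {8,9}.
The 4 across and the 11 down share only 3, so (1,1) = 3.
(1,2) = 4 − 3 = 1 completes the 4 across.
(2,1) = 11 − 3 = 8 completes the 11 down.
(2,2) = 17 − 8 = 9 completes the 17 across.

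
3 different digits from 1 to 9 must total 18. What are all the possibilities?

{1,8,9}; {2,7,9}; {3,6,9}; {3,7,8}; {4,5,9}; {4,6,8}; {5,6,7}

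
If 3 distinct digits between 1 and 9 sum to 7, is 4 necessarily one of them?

The only way to make 7 from 3 distinct digits is {1,2,4}, which contains 4.

Yes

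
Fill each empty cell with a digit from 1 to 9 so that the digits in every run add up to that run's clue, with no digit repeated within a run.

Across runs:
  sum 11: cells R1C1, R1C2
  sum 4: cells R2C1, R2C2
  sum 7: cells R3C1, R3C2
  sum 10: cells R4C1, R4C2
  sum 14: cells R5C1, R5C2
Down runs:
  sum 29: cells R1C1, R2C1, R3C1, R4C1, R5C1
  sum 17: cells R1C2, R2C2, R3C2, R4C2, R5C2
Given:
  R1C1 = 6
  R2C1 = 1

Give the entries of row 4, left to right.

9 1

4 in 2 cells must be {1,3}.
R1C2 = 11 − 6 = 5 completes the 11 across.
R2C2 = 4 − 1 = 3 completes the 4 across.
Given what's placed, R3C1 must be 5 to fit the 7 across and 29 down.
R3C2 = 7 − 5 = 2 completes the 7 across.
Given what's placed, R5C2 must be 6 to fit the 14 across and 17 down.
R4C2 = 17 − 16 = 1 completes the 17 down.
R5C1 = 14 − 6 = 8 completes the 14 across.
R4C1 = 10 − 1 = 9 completes the 10 across.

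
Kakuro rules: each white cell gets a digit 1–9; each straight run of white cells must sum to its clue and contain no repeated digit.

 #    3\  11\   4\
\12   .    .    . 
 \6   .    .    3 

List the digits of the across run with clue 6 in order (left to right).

1, 2, 3

6 in 3 cells must be {1,2,3}; 3 in 2 cells must be {1,2}; 4 in 2 cells must be {1,3}.
R1C3 = 4 − 3 = 1 completes the 4 down.
R2C2 = 2: the only remaining digit allowed by both the 6 across and the 11 down.
R1C1 = 2: the only remaining digit allowed by both the 12 across and the 3 down.
R1C2 = 12 − 3 = 9 completes the 12 across.
R2C1 = 6 − 5 = 1 completes the 6 across.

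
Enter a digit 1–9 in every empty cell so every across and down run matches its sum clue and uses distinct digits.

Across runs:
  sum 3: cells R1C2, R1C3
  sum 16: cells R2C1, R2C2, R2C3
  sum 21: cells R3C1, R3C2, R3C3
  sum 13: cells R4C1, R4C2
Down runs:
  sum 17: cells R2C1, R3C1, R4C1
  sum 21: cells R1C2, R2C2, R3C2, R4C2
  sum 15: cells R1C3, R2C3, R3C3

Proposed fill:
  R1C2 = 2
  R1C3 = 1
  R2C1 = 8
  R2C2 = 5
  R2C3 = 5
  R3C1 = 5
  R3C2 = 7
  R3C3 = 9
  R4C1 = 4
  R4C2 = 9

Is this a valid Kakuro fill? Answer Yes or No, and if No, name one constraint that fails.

No — the across run R2C1–R2C3 sums to 18, not 16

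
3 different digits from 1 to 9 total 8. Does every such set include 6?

No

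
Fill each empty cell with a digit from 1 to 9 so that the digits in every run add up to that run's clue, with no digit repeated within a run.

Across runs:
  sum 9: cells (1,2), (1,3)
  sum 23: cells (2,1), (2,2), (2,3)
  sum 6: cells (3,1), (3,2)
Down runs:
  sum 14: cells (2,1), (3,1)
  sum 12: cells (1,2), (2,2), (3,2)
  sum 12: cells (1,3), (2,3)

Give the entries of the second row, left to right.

9, 6, 8

23 in 3 cells must be {6,8,9}.
The 6 across and the 14 down share only 5, so (3,1) = 5.
(3,2) = 6 − 5 = 1 completes the 6 across.
(2,1) = 14 − 5 = 9 completes the 14 down.
(2,3) = 8: the only remaining digit allowed by both the 23 across and the 12 down.
(1,3) = 12 − 8 = 4 completes the 12 down.
(2,2) = 23 − 17 = 6 completes the 23 across.
(1,2) = 9 − 4 = 5 completes the 9 across.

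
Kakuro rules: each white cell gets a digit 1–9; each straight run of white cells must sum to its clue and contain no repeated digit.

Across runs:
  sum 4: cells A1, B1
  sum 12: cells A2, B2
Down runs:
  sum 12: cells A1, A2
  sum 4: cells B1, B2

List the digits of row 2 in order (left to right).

4 in 2 cells must be {1,3}.
The 4 across and the 12 down share only 3, so A1 = 3.
B1 = 4 − 3 = 1 completes the 4 across.
A2 = 12 − 3 = 9 completes the 12 down.
B2 = 12 − 9 = 3 completes the 12 across.

9 3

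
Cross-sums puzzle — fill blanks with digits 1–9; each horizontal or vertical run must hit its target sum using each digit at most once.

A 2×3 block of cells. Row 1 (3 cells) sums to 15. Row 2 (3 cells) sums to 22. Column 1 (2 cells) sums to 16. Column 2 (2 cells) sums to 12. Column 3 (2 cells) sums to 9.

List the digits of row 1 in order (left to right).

16 in 2 cells must be {7,9}.
Nothing is forced directly, so branch on (1,1), whose candidates are 7 or 9. If (1,1) = 9: that forces (2,1) = 7, (2,2) = 9, (2,3) = 6, after which (1,2) would have to be in {1,2,4,5} for the 15 across but in {3} for the 12 down — contradiction. So (1,1) = 7.
(2,1) = 16 − 7 = 9 completes the 16 down.
Nothing is forced directly, so branch on (1,2), whose candidates are 3 or 5. If (1,2) = 3: that forces (1,3) = 5, after which (2,2) would have to be in {5,6,7,8} for the 22 across but in {9} for the 12 down — contradiction. So (1,2) = 5.
(1,3) = 15 − 12 = 3 completes the 15 across.
(2,2) = 12 − 5 = 7 completes the 12 down.
(2,3) = 22 − 16 = 6 completes the 22 across.

7, 5, 3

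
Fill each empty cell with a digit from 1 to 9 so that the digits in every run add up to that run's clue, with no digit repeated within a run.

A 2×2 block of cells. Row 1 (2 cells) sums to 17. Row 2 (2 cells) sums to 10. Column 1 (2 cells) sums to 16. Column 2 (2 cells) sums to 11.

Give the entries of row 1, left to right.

17 in 2 cells must be {8,9}; 16 in 2 cells must be {7,9}.
The 17 across and the 16 down share only 9, so (1,1) = 9.
(1,2) = 17 − 9 = 8 completes the 17 across.
(2,1) = 16 − 9 = 7 completes the 16 down.
(2,2) = 10 − 7 = 3 completes the 10 across.

9, 8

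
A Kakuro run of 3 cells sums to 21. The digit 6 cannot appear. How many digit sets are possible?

3 distinct digits from 1–9 sum between 6 and 24.
Dropping sets that contain 6.
Enumerating: {4,8,9}, {5,7,9}.

2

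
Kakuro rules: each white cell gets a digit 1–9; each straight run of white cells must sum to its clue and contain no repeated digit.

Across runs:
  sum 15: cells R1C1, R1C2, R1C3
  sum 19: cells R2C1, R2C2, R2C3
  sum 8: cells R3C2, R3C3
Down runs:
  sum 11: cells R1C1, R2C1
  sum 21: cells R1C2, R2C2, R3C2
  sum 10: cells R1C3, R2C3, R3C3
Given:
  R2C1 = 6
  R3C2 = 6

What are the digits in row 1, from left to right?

5 7 3

R1C1 = 11 − 6 = 5 completes the 11 down.
R2C2 = 8: the only remaining digit allowed by both the 19 across and the 21 down.
R2C3 = 19 − 14 = 5 completes the 19 across.
R3C3 = 8 − 6 = 2 completes the 8 across.
R1C2 = 21 − 14 = 7 completes the 21 down.
R1C3 = 15 − 12 = 3 completes the 15 across.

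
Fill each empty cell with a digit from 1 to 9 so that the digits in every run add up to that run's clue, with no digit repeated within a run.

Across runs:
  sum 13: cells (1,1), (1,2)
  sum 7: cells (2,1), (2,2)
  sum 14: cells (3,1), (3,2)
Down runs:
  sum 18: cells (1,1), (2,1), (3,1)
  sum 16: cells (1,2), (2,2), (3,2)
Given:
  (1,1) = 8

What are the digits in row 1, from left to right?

(1,2) = 13 − 8 = 5 completes the 13 across.
No cell is forced outright now. (3,1) can only be 6 or 9 (the digits allowed by both its 14 across and its 18 down). If (3,1) = 9: that forces (2,1) = 1, after which (2,2) would have to be in {6} for the 7 across but in {2,3,4,7,8,9} for the 16 down — contradiction. So (3,1) = 6.
(2,1) = 18 − 14 = 4 completes the 18 down.
(2,2) = 7 − 4 = 3 completes the 7 across.
(3,2) = 14 − 6 = 8 completes the 14 across.

8 5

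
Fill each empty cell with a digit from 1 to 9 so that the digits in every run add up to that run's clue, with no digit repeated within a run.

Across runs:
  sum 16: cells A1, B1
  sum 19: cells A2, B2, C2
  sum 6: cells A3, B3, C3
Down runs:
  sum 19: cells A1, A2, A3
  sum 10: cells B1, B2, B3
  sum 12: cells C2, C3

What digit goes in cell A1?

16 in 2 cells must be {7,9}; 6 in 3 cells must be {1,2,3}.
Only 7 fits B1 under both its across sum 16 and down sum 10.
Given what's placed, B2 must be 2 to fit the 19 across and 10 down.
B3 = 10 − 9 = 1 completes the 10 down.
C3 = 3: the only remaining digit allowed by both the 6 across and the 12 down.
A1 = 16 − 7 = 9 completes the 16 across.

9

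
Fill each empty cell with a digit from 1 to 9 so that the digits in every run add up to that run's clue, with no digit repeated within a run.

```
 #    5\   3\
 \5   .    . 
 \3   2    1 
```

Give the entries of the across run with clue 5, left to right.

3 in 2 cells must be {1,2}.
R1C1 = 5 − 2 = 3 completes the 5 down.
R1C2 = 5 − 3 = 2 completes the 5 across.

3 2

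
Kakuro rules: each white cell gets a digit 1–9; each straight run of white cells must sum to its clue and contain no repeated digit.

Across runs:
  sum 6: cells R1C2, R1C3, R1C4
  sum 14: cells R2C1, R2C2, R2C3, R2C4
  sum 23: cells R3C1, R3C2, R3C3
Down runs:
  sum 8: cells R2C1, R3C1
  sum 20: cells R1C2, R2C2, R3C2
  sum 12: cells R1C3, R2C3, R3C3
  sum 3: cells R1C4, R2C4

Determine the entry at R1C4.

6 in 3 cells must be {1,2,3}; 23 in 3 cells must be {6,8,9}; 3 in 2 cells must be {1,2}.
Only 3 fits R1C2 under both its across sum 6 and down sum 20.
Given what's placed, R2C2 must be 8 to fit the 14 across and 20 down.
Intersecting the 23 across with the 8 down forces R3C1 = 6.
R3C2 = 20 − 11 = 9 completes the 20 down.
R3C3 = 23 − 15 = 8 completes the 23 across.
Given what's placed, R1C3 must be 1 to fit the 6 across and 12 down.
R1C4 = 6 − 4 = 2 completes the 6 across.

2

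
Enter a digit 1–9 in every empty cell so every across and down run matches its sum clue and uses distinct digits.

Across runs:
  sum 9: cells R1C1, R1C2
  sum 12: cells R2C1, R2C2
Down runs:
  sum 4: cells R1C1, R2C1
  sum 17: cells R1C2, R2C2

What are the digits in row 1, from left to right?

4 in 2 cells must be {1,3}; 17 in 2 cells must be {8,9}.
The 9 across and the 17 down share only 8, so R1C2 = 8.
The 12 across and the 4 down share only 3, so R2C1 = 3.
R2C2 = 12 − 3 = 9 completes the 12 across.
R1C1 = 9 − 8 = 1 completes the 9 across.

1, 8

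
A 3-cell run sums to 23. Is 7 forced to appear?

The only way to make 23 from 3 distinct digits is {6,8,9}, which does not contain 7.

No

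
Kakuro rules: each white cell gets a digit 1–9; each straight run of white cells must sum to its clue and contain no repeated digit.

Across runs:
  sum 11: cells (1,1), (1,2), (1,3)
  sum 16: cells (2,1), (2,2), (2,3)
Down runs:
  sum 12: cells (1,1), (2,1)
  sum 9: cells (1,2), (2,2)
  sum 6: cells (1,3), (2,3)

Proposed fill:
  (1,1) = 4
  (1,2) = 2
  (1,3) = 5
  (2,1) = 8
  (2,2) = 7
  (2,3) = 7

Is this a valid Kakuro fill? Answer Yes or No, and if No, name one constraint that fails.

No — the down run (1,3)–(2,3) sums to 12, not 6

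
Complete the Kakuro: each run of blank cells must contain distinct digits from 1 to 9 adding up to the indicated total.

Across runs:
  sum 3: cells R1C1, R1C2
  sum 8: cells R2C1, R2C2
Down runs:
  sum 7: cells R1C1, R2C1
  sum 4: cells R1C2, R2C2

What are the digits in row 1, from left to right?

3 in 2 cells must be {1,2}; 4 in 2 cells must be {1,3}.
The 3 across and the 4 down share only 1, so R1C2 = 1.
R2C2 = 4 − 1 = 3 completes the 4 down.
R1C1 = 3 − 1 = 2 completes the 3 across.
R2C1 = 8 − 3 = 5 completes the 8 across.

2 1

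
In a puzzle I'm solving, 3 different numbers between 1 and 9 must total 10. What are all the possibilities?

3 distinct digits from 1–9 sum between 6 and 24.

{1,2,7}; {1,3,6}; {1,4,5}; {2,3,5}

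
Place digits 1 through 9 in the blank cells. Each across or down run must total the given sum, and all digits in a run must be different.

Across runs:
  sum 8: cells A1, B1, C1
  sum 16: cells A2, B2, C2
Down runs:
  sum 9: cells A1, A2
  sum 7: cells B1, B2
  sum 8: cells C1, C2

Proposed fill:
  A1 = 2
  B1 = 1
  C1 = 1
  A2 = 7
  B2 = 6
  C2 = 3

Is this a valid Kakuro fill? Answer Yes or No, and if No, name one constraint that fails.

No — the across run A1–C1 sums to 4, not 8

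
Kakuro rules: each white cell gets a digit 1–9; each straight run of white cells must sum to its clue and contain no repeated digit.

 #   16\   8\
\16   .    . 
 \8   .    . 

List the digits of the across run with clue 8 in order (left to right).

7 1

16 in 2 cells must be {7,9}.
The 16 across and the 8 down share only 7, so R1C2 = 7.
The 8 across and the 16 down share only 7, so R2C1 = 7.
R2C2 = 8 − 7 = 1 completes the 8 across.
R1C1 = 16 − 7 = 9 completes the 16 across.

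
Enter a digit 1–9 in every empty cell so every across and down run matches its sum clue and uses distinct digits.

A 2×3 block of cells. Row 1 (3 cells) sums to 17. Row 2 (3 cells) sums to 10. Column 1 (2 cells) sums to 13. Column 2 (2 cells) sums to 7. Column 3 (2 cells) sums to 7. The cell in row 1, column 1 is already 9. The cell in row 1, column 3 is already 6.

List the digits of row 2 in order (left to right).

4, 5, 1

(1,2) = 17 − 15 = 2 completes the 17 across.
(2,1) = 13 − 9 = 4 completes the 13 down.
(2,2) = 7 − 2 = 5 completes the 7 down.
(2,3) = 10 − 9 = 1 completes the 10 across.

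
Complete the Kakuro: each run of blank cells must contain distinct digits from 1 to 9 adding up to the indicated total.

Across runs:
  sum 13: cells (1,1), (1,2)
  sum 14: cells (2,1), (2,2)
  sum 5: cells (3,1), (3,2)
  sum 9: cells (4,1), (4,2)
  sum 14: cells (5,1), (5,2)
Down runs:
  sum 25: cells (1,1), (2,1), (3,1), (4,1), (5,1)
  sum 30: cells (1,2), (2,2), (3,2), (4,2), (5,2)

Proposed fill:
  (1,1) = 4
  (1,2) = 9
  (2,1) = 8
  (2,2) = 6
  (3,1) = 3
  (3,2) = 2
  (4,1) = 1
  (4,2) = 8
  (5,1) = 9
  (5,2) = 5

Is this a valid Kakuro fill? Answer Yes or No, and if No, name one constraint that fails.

Across: 4+9=13; 8+6=14; 3+2=5; 1+8=9; 9+5=14. Down: 4+8+3+1+9=25; 9+6+2+8+5=30. No digit repeats within any run.

Yes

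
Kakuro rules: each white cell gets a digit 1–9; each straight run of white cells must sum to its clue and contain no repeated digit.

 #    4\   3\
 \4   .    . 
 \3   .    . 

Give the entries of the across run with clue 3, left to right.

1 2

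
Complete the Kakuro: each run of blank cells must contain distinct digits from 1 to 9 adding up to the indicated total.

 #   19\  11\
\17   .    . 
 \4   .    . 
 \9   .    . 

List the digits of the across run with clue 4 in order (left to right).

17 in 2 cells must be {8,9}; 4 in 2 cells must be {1,3}.
The 17 across and the 11 down share only 8, so R1C2 = 8.
The 4 across and the 19 down share only 3, so R2C1 = 3.
R2C2 = 4 − 3 = 1 completes the 4 across.
R3C1 = 7: the only remaining digit allowed by both the 9 across and the 19 down.
R3C2 = 9 − 7 = 2 completes the 9 across.
R1C1 = 17 − 8 = 9 completes the 17 across.

3 1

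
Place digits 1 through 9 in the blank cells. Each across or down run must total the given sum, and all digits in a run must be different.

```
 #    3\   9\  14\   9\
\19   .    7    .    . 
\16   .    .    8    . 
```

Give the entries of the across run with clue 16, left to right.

1, 2, 8, 5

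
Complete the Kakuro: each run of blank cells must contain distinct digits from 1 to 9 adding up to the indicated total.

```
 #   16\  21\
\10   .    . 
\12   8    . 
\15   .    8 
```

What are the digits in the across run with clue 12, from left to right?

8, 4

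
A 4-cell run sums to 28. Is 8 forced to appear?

Every partition of 28 into 4 distinct digits includes 8: {4,7,8,9}, {5,6,8,9}.

Yes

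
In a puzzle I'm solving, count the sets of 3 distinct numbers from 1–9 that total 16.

8

3 distinct digits from 1–9 sum between 6 and 24.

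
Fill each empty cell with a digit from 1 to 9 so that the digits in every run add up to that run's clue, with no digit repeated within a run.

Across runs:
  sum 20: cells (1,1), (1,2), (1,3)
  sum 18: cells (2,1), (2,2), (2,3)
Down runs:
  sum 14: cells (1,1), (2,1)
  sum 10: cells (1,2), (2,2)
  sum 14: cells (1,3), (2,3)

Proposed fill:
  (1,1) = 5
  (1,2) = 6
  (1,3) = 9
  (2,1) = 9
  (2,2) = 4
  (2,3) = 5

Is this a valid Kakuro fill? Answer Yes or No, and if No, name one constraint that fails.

Yes

Across: 5+6+9=20; 9+4+5=18. Down: 5+9=14; 6+4=10; 9+5=14. No digit repeats within any run.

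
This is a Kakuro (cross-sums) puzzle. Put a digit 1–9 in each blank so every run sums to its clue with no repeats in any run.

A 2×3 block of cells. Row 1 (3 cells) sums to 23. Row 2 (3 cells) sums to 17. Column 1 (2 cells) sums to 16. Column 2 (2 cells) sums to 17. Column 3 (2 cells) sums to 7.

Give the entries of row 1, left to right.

23 in 3 cells must be {6,8,9}; 16 in 2 cells must be {7,9}; 17 in 2 cells must be {8,9}.
The 23 across and the 16 down share only 9, so (1,1) = 9.
Given what's placed, (1,2) must be 8 to fit the 23 across and 17 down.
(1,3) = 23 − 17 = 6 completes the 23 across.
(2,1) = 16 − 9 = 7 completes the 16 down.
(2,2) = 17 − 8 = 9 completes the 17 down.
(2,3) = 17 − 16 = 1 completes the 17 across.

9 8 6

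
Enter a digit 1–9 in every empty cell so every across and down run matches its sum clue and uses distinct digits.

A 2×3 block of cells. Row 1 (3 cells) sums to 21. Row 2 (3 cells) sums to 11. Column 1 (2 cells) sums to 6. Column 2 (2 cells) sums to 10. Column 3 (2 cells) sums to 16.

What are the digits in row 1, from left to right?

16 in 2 cells must be {7,9}.
The 11 across and the 16 down share only 7, so (2,3) = 7.
(1,3) = 16 − 7 = 9 completes the 16 down.
Given what's placed, (2,1) must be 1 to fit the 11 across and 6 down.
(2,2) = 11 − 8 = 3 completes the 11 across.
(1,1) = 6 − 1 = 5 completes the 6 down.
(1,2) = 21 − 14 = 7 completes the 21 across.

5 7 9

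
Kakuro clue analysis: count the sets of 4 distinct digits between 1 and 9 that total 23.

4 distinct digits from 1–9 sum between 10 and 30.

9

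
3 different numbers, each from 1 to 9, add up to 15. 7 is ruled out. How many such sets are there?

3 distinct digits from 1–9 sum between 6 and 24.
Dropping sets that contain 7.
Enumerating: {1,5,9}, {1,6,8}, {2,4,9}, {2,5,8}, {3,4,8}, {4,5,6}.

6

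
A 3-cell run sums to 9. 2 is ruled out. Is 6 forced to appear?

The only way to make 9 from 3 distinct digits under that restriction is {1,3,5}, which does not contain 6.

No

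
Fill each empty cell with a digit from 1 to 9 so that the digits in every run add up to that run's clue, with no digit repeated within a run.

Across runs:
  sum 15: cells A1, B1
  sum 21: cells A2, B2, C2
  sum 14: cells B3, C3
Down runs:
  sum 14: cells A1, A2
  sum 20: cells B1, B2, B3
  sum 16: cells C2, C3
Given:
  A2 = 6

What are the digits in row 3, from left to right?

16 in 2 cells must be {7,9}.
A1 = 14 − 6 = 8 completes the 14 down.
B1 = 15 − 8 = 7 completes the 15 across.
B2 = 8: the only remaining digit allowed by both the 21 across and the 20 down.
C2 = 21 − 14 = 7 completes the 21 across.
B3 = 20 − 15 = 5 completes the 20 down.
C3 = 14 − 5 = 9 completes the 14 across.

5 9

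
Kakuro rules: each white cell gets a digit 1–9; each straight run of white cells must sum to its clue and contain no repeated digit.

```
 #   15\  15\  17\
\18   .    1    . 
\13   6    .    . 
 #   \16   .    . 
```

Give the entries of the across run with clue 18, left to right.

9 1 8

16 in 2 cells must be {7,9}.
R1C1 = 15 − 6 = 9 completes the 15 down.
R1C3 = 18 − 10 = 8 completes the 18 across.
Given what's placed, R2C2 must be 5 to fit the 13 across and 15 down.
R2C3 = 13 − 11 = 2 completes the 13 across.
R3C2 = 15 − 6 = 9 completes the 15 down.
R3C3 = 16 − 9 = 7 completes the 16 across.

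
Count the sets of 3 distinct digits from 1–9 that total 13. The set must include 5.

2

3 distinct digits from 1–9 sum between 6 and 24.
Keeping only sets containing 5.
Enumerating: {1,5,7}, {2,5,6}.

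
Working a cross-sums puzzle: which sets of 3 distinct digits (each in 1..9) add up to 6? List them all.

3 distinct digits from 1–9 sum between 6 and 24.
Only one set works: {1,2,3}.

{1,2,3}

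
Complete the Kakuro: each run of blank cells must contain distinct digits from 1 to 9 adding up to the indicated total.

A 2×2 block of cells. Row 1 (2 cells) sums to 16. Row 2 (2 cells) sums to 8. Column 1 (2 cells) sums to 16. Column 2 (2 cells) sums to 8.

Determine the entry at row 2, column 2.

1

16 in 2 cells must be {7,9}.
The 16 across and the 8 down share only 7, so (1,2) = 7.
The 8 across and the 16 down share only 7, so (2,1) = 7.
(2,2) = 8 − 7 = 1 completes the 8 across.
(1,1) = 16 − 7 = 9 completes the 16 across.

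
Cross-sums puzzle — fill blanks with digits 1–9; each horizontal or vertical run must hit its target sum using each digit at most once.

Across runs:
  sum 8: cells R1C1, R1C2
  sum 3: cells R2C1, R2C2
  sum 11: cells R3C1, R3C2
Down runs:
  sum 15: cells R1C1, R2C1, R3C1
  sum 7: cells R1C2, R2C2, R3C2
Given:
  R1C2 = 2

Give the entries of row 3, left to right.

7 4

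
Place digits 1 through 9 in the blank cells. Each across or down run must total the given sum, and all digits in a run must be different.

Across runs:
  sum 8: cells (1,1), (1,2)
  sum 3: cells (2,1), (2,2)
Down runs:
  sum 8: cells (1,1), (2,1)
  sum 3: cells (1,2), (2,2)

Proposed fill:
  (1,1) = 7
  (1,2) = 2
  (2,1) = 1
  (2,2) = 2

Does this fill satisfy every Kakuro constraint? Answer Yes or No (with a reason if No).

No — the down run (1,2)–(2,2) sums to 4, not 3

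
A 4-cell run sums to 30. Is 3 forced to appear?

The only way to make 30 from 4 distinct digits is {6,7,8,9}, which does not contain 3.

No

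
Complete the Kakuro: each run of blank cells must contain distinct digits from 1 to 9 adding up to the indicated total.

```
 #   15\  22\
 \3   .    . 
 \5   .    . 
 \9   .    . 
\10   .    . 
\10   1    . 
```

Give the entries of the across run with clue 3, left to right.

2 1

3 in 2 cells must be {1,2}; 15 in 5 cells must be {1,2,3,4,5}.
Given what's placed, R1C1 must be 2 to fit the 3 across and 15 down.
R1C2 = 3 − 2 = 1 completes the 3 across.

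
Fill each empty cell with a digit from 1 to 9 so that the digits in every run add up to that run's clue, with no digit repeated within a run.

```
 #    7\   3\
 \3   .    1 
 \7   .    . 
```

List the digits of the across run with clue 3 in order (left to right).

3 in 2 cells must be {1,2}.
R1C1 = 3 − 1 = 2 completes the 3 across.
R2C1 = 7 − 2 = 5 completes the 7 down.
R2C2 = 7 − 5 = 2 completes the 7 across.

2 1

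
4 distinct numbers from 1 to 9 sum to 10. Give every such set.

{1,2,3,4}

4 distinct digits from 1–9 sum between 10 and 30.
Only one set works: {1,2,3,4}.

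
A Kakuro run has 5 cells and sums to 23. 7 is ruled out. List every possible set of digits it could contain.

5 distinct digits from 1–9 sum between 15 and 35.
Dropping sets that contain 7.

{1,2,3,8,9}; {1,2,5,6,9}; {1,3,4,6,9}; {1,3,5,6,8}; {2,3,4,5,9}; {2,3,4,6,8}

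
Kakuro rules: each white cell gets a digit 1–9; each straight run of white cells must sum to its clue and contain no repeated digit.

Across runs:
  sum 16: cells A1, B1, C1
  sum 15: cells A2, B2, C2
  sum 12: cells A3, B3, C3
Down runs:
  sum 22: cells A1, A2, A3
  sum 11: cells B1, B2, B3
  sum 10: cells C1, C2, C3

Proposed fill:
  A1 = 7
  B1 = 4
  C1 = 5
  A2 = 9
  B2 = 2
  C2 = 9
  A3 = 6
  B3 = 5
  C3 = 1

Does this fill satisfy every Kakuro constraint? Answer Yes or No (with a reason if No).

No — the across run A2–C2 sums to 20, not 15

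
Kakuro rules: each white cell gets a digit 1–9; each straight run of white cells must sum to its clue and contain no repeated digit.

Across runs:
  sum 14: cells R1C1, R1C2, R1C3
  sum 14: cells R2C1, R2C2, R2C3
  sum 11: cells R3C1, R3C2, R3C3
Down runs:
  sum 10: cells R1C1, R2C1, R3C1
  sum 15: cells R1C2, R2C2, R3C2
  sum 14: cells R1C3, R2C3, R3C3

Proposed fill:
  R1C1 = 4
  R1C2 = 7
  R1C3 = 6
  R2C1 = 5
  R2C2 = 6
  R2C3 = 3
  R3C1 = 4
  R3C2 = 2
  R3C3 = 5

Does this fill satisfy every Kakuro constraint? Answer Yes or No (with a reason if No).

No — the down run R1C1–R3C1 sums to 13, not 10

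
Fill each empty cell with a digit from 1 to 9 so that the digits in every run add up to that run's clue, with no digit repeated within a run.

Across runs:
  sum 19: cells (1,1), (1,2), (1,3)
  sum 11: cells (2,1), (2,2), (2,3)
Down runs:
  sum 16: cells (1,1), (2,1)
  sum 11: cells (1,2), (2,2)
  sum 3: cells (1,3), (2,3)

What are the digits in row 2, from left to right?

16 in 2 cells must be {7,9}; 3 in 2 cells must be {1,2}.
The 19 across and the 3 down share only 2, so (1,3) = 2.
The 11 across and the 16 down share only 7, so (2,1) = 7.
(2,2) = 3: the only remaining digit allowed by both the 11 across and the 11 down.
(2,3) = 11 − 10 = 1 completes the 11 across.
(1,1) = 16 − 7 = 9 completes the 16 down.
(1,2) = 19 − 11 = 8 completes the 19 across.

7 3 1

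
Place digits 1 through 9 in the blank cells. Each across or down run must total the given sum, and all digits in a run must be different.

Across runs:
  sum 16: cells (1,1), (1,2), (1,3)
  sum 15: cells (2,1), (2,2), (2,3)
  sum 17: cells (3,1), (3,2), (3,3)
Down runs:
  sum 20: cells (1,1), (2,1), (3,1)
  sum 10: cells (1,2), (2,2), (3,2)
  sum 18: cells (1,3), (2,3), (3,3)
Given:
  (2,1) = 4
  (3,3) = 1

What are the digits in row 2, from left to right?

4, 2, 9

Given what's placed, (3,2) must be 7 to fit the 17 across and 10 down.
(2,2) = 2: the only remaining digit allowed by both the 15 across and the 10 down.
(2,3) = 15 − 6 = 9 completes the 15 across.
(3,1) = 17 − 8 = 9 completes the 17 across.
(1,1) = 20 − 13 = 7 completes the 20 down.
(1,2) = 10 − 9 = 1 completes the 10 down.
(1,3) = 16 − 8 = 8 completes the 16 across.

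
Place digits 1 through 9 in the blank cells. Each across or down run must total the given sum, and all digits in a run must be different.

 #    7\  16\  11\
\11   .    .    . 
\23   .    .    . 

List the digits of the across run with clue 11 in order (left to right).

1 7 3

23 in 3 cells must be {6,8,9}; 16 in 2 cells must be {7,9}.
The 11 across and the 16 down share only 7, so R1C2 = 7.
Given what's placed, R1C3 must be 3 to fit the 11 across and 11 down.
R2C1 = 6: only digit in both the 23-across and 7-down candidate sets.
R2C2 = 16 − 7 = 9 completes the 16 down.
R2C3 = 23 − 15 = 8 completes the 23 across.
R1C1 = 11 − 10 = 1 completes the 11 across.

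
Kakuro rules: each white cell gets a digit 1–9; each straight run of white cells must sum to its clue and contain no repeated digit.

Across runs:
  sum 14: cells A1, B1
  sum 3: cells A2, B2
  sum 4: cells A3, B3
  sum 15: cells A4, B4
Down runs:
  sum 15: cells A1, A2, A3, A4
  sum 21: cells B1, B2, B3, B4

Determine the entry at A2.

3 in 2 cells must be {1,2}; 4 in 2 cells must be {1,3}.
Nothing is forced directly, so branch on B3, whose candidates are 1 or 3. If B3 = 1: then B2 would have to be in {1,2} for the 3 across but in {3,4,5,6,7,8,9} for the 21 down — contradiction. So B3 = 3.
A3 = 4 − 3 = 1 completes the 4 across.
Given what's placed, A2 must be 2 to fit the 3 across and 15 down.

2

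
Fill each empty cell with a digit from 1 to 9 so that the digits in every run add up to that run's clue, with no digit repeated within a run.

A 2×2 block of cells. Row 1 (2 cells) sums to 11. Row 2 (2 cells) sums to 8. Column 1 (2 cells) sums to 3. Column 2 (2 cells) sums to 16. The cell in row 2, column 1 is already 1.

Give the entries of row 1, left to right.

3 in 2 cells must be {1,2}; 16 in 2 cells must be {7,9}.
(1,1) = 3 − 1 = 2 completes the 3 down.
(1,2) = 11 − 2 = 9 completes the 11 across.
(2,2) = 8 − 1 = 7 completes the 8 across.

2, 9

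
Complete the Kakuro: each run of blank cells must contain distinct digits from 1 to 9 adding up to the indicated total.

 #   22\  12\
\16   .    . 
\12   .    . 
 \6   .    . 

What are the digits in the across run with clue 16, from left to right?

9 7

16 in 2 cells must be {7,9}.
The 6 across and the 22 down share only 5, so R3C1 = 5.
R3C2 = 6 − 5 = 1 completes the 6 across.
Given what's placed, R1C1 must be 9 to fit the 16 across and 22 down.
R1C2 = 16 − 9 = 7 completes the 16 across.
R2C1 = 22 − 14 = 8 completes the 22 down.
R2C2 = 12 − 8 = 4 completes the 12 across.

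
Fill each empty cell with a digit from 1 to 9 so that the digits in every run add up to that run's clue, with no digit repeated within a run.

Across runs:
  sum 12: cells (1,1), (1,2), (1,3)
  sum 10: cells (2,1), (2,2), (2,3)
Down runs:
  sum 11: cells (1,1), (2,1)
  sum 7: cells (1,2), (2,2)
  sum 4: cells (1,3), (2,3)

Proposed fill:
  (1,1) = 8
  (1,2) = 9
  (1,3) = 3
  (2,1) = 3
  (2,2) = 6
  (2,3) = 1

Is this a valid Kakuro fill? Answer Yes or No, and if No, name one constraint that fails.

No — the across run (1,1)–(1,3) sums to 20, not 12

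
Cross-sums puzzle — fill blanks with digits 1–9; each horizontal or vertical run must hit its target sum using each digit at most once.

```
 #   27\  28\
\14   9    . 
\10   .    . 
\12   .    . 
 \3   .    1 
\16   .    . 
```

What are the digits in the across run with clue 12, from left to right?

5 7

3 in 2 cells must be {1,2}; 16 in 2 cells must be {7,9}.
R1C2 = 14 − 9 = 5 completes the 14 across.
R4C1 = 3 − 1 = 2 completes the 3 across.
Given what's placed, R5C1 must be 7 to fit the 16 across and 27 down.
R5C2 = 16 − 7 = 9 completes the 16 across.
Given what's placed, R3C2 must be 7 to fit the 12 across and 28 down.
R2C2 = 28 − 22 = 6 completes the 28 down.
R3C1 = 12 − 7 = 5 completes the 12 across.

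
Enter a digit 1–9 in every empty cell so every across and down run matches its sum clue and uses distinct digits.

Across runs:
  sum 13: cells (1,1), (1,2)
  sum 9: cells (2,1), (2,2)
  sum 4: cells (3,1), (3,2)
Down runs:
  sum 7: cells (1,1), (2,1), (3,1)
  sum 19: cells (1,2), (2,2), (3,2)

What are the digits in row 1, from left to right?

4 9

4 in 2 cells must be {1,3}; 7 in 3 cells must be {1,2,4}.
The 13 across and the 7 down share only 4, so (1,1) = 4.
(1,2) = 13 − 4 = 9 completes the 13 across.
Given what's placed, (3,1) must be 1 to fit the 4 across and 7 down.
(3,2) = 4 − 1 = 3 completes the 4 across.
(2,1) = 7 − 5 = 2 completes the 7 down.
(2,2) = 9 − 2 = 7 completes the 9 across.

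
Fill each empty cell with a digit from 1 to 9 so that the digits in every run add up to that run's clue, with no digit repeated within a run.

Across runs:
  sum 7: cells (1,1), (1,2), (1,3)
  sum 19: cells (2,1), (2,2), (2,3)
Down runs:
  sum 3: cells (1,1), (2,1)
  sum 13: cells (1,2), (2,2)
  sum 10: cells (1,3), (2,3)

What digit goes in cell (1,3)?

7 in 3 cells must be {1,2,4}; 3 in 2 cells must be {1,2}.
The 7 across and the 13 down share only 4, so (1,2) = 4.
The 19 across and the 3 down share only 2, so (2,1) = 2.
(2,2) = 13 − 4 = 9 completes the 13 down.
(2,3) = 19 − 11 = 8 completes the 19 across.
(1,1) = 3 − 2 = 1 completes the 3 down.
(1,3) = 7 − 5 = 2 completes the 7 across.

2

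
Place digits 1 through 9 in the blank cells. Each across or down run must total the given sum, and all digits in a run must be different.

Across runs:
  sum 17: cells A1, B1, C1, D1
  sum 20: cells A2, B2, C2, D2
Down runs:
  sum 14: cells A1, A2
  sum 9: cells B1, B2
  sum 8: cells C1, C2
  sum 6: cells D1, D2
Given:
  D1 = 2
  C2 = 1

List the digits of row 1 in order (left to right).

5, 3, 7, 2

C1 = 8 − 1 = 7 completes the 8 down.
D2 = 6 − 2 = 4 completes the 6 down.
Given what's placed, A1 must be 5 to fit the 17 across and 14 down.
B1 = 17 − 14 = 3 completes the 17 across.
A2 = 14 − 5 = 9 completes the 14 down.
B2 = 20 − 14 = 6 completes the 20 across.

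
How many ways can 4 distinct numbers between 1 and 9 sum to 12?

2

4 distinct digits from 1–9 sum between 10 and 30.
Enumerating: {1,2,3,6}, {1,2,4,5}.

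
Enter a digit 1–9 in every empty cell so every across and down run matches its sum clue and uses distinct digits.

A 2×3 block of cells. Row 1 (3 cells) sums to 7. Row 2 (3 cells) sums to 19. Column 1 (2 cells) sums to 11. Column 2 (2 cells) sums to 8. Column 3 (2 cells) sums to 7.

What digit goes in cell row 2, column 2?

7 in 3 cells must be {1,2,4}.
Nothing is forced directly, so branch on (1,1), whose candidates are 2 or 4. If (1,1) = 4: that forces (2,1) = 7, (2,2) = 3, after which (2,3) would have to be in {9} for the 19 across but in {1,2,3,4,5,6} for the 7 down — contradiction. So (1,1) = 2.
Given what's placed, (1,2) must be 1 to fit the 7 across and 8 down.
(1,3) = 7 − 3 = 4 completes the 7 across.
(2,1) = 11 − 2 = 9 completes the 11 down.
(2,2) = 8 − 1 = 7 completes the 8 down.
(2,3) = 19 − 16 = 3 completes the 19 across.

7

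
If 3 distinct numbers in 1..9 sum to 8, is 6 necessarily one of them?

No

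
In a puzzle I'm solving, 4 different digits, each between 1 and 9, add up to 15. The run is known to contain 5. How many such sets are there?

2

4 distinct digits from 1–9 sum between 10 and 30.
Keeping only sets containing 5.
Enumerating: {1,2,5,7}, {1,3,5,6}.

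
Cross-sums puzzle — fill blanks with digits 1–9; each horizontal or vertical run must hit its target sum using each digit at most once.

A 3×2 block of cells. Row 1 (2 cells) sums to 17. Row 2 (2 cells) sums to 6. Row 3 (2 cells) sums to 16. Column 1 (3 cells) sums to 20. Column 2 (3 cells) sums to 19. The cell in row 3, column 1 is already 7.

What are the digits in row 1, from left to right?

9, 8

17 in 2 cells must be {8,9}; 16 in 2 cells must be {7,9}.
(3,2) = 16 − 7 = 9 completes the 16 across.
(1,2) = 8: the only remaining digit allowed by both the 17 across and the 19 down.
(2,2) = 19 − 17 = 2 completes the 19 down.
(1,1) = 17 − 8 = 9 completes the 17 across.
(2,1) = 6 − 2 = 4 completes the 6 across.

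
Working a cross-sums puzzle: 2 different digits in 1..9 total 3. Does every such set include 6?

The only way to make 3 from 2 distinct digits is {1,2}, which does not contain 6.

No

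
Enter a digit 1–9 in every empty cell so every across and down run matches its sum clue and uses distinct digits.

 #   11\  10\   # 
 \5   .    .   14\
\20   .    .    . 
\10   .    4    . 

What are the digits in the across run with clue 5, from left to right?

Given what's placed, R1C2 must be 1 to fit the 5 across and 10 down.
R2C2 = 10 − 5 = 5 completes the 10 down.
R3C3 = 5: the only remaining digit allowed by both the 10 across and the 14 down.
R1C1 = 5 − 1 = 4 completes the 5 across.
Given what's placed, R2C1 must be 6 to fit the 20 across and 11 down.
R2C3 = 20 − 11 = 9 completes the 20 across.
R3C1 = 10 − 9 = 1 completes the 10 across.

4 1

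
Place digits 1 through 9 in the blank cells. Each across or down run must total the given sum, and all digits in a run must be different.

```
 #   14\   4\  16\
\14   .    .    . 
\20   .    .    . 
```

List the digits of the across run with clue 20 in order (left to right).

8 3 9

4 in 2 cells must be {1,3}; 16 in 2 cells must be {7,9}.
The 20 across and the 4 down share only 3, so R2C2 = 3.
Given what's placed, R2C3 must be 9 to fit the 20 across and 16 down.
R1C2 = 4 − 3 = 1 completes the 4 down.
R1C3 = 16 − 9 = 7 completes the 16 down.
R2C1 = 20 − 12 = 8 completes the 20 across.
R1C1 = 14 − 8 = 6 completes the 14 across.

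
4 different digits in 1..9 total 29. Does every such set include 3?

No

The only way to make 29 from 4 distinct digits is {5,7,8,9}, which does not contain 3.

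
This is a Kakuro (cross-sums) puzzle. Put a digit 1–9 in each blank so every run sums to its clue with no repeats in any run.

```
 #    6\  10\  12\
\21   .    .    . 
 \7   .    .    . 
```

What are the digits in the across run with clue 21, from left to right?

4, 9, 8

7 in 3 cells must be {1,2,4}.
The 7 across and the 12 down share only 4, so R2C3 = 4.
R1C3 = 12 − 4 = 8 completes the 12 down.
Given what's placed, R1C1 must be 4 to fit the 21 across and 6 down.
R1C2 = 21 − 12 = 9 completes the 21 across.
R2C1 = 6 − 4 = 2 completes the 6 down.
R2C2 = 7 − 6 = 1 completes the 7 across.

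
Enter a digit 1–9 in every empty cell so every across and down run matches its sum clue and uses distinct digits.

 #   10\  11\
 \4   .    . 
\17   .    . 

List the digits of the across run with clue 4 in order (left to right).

1 3

4 in 2 cells must be {1,3}; 17 in 2 cells must be {8,9}.
The 4 across and the 11 down share only 3, so R1C2 = 3.
R2C2 = 11 − 3 = 8 completes the 11 down.
R1C1 = 4 − 3 = 1 completes the 4 across.
R2C1 = 17 − 8 = 9 completes the 17 across.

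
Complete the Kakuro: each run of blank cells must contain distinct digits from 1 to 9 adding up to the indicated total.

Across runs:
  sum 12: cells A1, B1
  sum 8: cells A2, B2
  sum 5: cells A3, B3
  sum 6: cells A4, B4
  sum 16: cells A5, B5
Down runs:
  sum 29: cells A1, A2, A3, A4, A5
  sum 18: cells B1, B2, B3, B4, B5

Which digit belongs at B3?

3

16 in 2 cells must be {7,9}.
Only 7 fits B5 under both its across sum 16 and down sum 18.
A5 = 16 − 7 = 9 completes the 16 across.
Nothing is forced directly, so branch on B1, whose candidates are 3 or 5. If B1 = 3: then A1 would have to be in {9} for the 12 across but in {1,2,3,4,5,6,7,8} for the 29 down — contradiction. So B1 = 5.
A1 = 12 − 5 = 7 completes the 12 across.
No cell is forced outright now. B2 can only be 1 or 2 or 3 (the digits allowed by both its 8 across and its 18 down). If B2 = 1: then A2 would have to be in {7} for the 8 across but in {1,2,3,4,5,6,8} for the 29 down — contradiction. If B2 = 3: that forces A2 = 5, A3 = 2, after which B3 would have to be in {3} for the 5 across but in {1,2} for the 18 down — contradiction. So B2 = 2.
A2 = 8 − 2 = 6 completes the 8 across.
Given what's placed, B4 must be 1 to fit the 6 across and 18 down.
B3 = 18 − 15 = 3 completes the 18 down.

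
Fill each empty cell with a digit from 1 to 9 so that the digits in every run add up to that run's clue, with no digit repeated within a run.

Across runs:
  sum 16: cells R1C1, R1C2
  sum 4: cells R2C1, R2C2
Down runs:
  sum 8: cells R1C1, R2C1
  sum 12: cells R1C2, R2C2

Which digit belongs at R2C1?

1

16 in 2 cells must be {7,9}; 4 in 2 cells must be {1,3}.
The 16 across and the 8 down share only 7, so R1C1 = 7.
R1C2 = 16 − 7 = 9 completes the 16 across.
R2C1 = 8 − 7 = 1 completes the 8 down.
R2C2 = 4 − 1 = 3 completes the 4 across.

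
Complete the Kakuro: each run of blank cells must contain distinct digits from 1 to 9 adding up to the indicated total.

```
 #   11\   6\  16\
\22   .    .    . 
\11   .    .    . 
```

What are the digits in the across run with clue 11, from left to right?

16 in 2 cells must be {7,9}.
The 22 across and the 6 down share only 5, so R1C2 = 5.
Given what's placed, R1C3 must be 9 to fit the 22 across and 16 down.
R2C2 = 6 − 5 = 1 completes the 6 down.
R2C3 = 16 − 9 = 7 completes the 16 down.
R1C1 = 22 − 14 = 8 completes the 22 across.
R2C1 = 11 − 8 = 3 completes the 11 across.

3 1 7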